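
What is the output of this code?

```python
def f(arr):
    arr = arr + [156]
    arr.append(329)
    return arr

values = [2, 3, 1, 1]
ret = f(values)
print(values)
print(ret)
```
[2, 3, 1, 1]
[2, 3, 1, 1, 156, 329]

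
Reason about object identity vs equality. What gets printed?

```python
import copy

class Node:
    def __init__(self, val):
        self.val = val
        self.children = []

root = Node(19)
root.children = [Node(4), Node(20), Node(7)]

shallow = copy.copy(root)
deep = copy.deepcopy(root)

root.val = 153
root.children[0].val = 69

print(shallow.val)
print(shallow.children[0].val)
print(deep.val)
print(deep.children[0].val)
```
19
69
19
4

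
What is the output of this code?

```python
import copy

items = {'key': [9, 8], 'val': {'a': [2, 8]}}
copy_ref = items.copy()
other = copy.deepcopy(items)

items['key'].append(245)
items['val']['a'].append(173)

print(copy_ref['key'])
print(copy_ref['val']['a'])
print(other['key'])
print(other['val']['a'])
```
[9, 8, 245]
[2, 8, 173]
[9, 8]
[2, 8]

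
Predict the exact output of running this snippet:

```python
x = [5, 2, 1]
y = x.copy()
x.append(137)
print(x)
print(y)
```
[5, 2, 1, 137]
[5, 2, 1]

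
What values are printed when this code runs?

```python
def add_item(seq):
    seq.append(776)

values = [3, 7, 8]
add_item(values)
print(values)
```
[3, 7, 8, 776]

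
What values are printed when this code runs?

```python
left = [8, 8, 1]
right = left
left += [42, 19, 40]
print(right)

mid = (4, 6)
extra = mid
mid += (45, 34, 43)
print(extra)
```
[8, 8, 1, 42, 19, 40]
(4, 6)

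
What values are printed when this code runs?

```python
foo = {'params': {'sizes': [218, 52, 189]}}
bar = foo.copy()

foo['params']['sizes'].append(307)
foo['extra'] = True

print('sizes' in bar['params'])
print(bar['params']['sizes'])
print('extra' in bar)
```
True
[218, 52, 189, 307]
False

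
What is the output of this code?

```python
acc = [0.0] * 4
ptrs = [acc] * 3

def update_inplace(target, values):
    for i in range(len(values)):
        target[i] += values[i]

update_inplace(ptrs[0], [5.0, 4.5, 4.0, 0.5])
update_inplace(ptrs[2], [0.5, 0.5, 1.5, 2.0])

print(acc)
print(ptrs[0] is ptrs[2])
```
[5.5, 5.0, 5.5, 2.5]
True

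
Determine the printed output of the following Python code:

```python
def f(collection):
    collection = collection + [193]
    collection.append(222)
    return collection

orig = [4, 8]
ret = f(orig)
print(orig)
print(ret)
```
[4, 8]
[4, 8, 193, 222]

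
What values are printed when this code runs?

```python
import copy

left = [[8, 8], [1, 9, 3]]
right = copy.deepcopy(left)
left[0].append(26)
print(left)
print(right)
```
[[8, 8, 26], [1, 9, 3]]
[[8, 8], [1, 9, 3]]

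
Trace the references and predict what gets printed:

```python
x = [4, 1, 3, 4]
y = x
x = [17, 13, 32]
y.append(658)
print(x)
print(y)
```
[17, 13, 32]
[4, 1, 3, 4, 658]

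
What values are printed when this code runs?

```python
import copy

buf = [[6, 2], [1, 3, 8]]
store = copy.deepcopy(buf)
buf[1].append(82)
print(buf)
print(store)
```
[[6, 2], [1, 3, 8, 82]]
[[6, 2], [1, 3, 8]]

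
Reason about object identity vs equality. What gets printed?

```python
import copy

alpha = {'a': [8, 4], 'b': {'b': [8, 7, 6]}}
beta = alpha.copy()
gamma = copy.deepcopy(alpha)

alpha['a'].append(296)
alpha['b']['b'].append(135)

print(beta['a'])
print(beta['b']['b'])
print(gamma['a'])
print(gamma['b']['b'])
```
[8, 4, 296]
[8, 7, 6, 135]
[8, 4]
[8, 7, 6]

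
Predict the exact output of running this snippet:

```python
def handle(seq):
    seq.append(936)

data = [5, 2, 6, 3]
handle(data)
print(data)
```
[5, 2, 6, 3, 936]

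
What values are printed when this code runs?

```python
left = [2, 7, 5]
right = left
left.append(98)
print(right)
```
[2, 7, 5, 98]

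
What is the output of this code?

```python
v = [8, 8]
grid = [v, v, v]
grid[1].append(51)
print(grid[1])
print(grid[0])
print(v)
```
[8, 8, 51]
[8, 8, 51]
[8, 8, 51]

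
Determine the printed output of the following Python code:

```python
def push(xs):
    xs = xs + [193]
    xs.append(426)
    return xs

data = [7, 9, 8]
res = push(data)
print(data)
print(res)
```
[7, 9, 8]
[7, 9, 8, 193, 426]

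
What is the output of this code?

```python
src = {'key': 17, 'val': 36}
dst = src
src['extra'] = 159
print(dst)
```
{'key': 17, 'val': 36, 'extra': 159}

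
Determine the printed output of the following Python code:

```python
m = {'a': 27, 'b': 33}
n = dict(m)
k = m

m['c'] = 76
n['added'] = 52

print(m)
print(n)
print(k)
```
{'a': 27, 'b': 33, 'c': 76}
{'a': 27, 'b': 33, 'added': 52}
{'a': 27, 'b': 33, 'c': 76}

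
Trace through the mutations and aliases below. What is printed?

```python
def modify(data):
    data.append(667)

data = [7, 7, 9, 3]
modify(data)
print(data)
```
[7, 7, 9, 3, 667]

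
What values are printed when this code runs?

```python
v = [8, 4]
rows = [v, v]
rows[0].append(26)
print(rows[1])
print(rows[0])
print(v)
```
[8, 4, 26]
[8, 4, 26]
[8, 4, 26]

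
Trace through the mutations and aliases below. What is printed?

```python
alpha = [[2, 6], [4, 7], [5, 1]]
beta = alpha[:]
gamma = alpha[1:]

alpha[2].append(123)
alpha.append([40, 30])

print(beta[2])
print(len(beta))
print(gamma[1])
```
[5, 1, 123]
3
[5, 1, 123]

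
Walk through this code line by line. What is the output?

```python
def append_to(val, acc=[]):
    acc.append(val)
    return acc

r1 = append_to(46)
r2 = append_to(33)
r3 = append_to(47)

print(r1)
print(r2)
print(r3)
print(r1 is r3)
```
[46, 33, 47]
[46, 33, 47]
[46, 33, 47]
True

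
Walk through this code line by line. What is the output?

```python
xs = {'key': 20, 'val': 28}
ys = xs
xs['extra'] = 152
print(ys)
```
{'key': 20, 'val': 28, 'extra': 152}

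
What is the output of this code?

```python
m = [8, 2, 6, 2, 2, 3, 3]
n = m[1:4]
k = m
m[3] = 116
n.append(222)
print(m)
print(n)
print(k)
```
[8, 2, 6, 116, 2, 3, 3]
[2, 6, 2, 222]
[8, 2, 6, 116, 2, 3, 3]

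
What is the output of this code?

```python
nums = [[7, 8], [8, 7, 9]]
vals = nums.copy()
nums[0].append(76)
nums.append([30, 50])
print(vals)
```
[[7, 8, 76], [8, 7, 9]]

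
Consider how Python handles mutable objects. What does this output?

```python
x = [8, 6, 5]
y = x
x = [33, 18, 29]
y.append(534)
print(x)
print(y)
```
[33, 18, 29]
[8, 6, 5, 534]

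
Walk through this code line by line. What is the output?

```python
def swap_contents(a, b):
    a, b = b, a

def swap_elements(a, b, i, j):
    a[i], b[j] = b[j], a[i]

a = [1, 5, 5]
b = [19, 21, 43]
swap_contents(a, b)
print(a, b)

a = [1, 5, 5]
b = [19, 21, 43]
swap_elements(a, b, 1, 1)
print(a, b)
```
[1, 5, 5] [19, 21, 43]
[1, 21, 5] [19, 5, 43]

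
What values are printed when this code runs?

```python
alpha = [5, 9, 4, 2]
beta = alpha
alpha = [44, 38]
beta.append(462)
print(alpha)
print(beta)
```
[44, 38]
[5, 9, 4, 2, 462]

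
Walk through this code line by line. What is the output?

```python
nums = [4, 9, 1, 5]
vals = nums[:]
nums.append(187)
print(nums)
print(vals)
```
[4, 9, 1, 5, 187]
[4, 9, 1, 5]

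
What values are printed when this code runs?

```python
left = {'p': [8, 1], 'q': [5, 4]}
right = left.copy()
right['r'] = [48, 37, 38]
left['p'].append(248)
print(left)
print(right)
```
{'p': [8, 1, 248], 'q': [5, 4]}
{'p': [8, 1, 248], 'q': [5, 4], 'r': [48, 37, 38]}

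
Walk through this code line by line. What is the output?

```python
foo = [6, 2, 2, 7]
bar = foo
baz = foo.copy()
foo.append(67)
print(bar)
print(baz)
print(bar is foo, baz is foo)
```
[6, 2, 2, 7, 67]
[6, 2, 2, 7]
True False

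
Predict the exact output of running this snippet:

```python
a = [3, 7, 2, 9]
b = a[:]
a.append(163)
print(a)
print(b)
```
[3, 7, 2, 9, 163]
[3, 7, 2, 9]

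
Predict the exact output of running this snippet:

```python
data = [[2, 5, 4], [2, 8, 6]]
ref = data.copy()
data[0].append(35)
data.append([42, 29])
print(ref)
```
[[2, 5, 4, 35], [2, 8, 6]]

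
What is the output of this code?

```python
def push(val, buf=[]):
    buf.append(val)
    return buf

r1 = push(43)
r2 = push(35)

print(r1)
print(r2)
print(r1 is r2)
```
[43, 35]
[43, 35]
True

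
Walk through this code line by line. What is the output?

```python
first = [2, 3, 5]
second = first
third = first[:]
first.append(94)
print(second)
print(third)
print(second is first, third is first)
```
[2, 3, 5, 94]
[2, 3, 5]
True False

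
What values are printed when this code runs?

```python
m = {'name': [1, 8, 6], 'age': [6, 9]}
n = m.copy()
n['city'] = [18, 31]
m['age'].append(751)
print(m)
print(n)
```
{'name': [1, 8, 6], 'age': [6, 9, 751]}
{'name': [1, 8, 6], 'age': [6, 9, 751], 'city': [18, 31]}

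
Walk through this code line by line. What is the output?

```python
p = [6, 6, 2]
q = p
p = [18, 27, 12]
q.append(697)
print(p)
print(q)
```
[18, 27, 12]
[6, 6, 2, 697]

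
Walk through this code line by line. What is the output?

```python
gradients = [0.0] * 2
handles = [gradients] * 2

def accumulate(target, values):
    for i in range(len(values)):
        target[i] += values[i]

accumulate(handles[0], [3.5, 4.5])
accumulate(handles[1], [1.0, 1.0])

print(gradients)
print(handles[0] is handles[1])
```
[4.5, 5.5]
True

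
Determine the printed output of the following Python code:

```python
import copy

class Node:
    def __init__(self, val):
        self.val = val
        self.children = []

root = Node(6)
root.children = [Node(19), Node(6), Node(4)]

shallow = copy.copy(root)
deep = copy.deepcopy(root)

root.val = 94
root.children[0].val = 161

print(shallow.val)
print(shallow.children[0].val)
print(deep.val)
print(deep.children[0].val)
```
6
161
6
19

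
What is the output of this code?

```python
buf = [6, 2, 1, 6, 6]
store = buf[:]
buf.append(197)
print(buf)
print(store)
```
[6, 2, 1, 6, 6, 197]
[6, 2, 1, 6, 6]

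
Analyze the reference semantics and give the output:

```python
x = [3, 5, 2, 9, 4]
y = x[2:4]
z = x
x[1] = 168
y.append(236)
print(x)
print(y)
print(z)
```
[3, 168, 2, 9, 4]
[2, 9, 236]
[3, 168, 2, 9, 4]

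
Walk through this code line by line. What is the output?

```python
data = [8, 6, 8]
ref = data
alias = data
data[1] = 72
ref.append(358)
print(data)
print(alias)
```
[8, 72, 8, 358]
[8, 72, 8, 358]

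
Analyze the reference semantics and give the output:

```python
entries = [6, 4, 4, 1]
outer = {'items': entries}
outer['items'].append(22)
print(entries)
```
[6, 4, 4, 1, 22]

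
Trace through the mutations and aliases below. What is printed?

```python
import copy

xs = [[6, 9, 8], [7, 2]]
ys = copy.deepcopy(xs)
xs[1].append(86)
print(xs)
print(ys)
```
[[6, 9, 8], [7, 2, 86]]
[[6, 9, 8], [7, 2]]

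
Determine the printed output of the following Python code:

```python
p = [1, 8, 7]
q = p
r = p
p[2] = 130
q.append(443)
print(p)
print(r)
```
[1, 8, 130, 443]
[1, 8, 130, 443]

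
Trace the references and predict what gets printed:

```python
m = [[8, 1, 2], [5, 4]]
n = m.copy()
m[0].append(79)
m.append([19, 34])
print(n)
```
[[8, 1, 2, 79], [5, 4]]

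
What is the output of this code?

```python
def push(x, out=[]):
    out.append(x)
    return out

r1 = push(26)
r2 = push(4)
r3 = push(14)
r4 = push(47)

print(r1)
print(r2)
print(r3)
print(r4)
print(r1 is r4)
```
[26, 4, 14, 47]
[26, 4, 14, 47]
[26, 4, 14, 47]
[26, 4, 14, 47]
True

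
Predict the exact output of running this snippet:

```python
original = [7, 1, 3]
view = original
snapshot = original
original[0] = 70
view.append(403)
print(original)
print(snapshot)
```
[70, 1, 3, 403]
[70, 1, 3, 403]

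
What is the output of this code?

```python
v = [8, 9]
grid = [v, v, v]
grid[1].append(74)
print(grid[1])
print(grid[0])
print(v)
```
[8, 9, 74]
[8, 9, 74]
[8, 9, 74]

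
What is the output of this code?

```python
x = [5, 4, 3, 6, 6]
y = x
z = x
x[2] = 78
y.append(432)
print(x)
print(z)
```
[5, 4, 78, 6, 6, 432]
[5, 4, 78, 6, 6, 432]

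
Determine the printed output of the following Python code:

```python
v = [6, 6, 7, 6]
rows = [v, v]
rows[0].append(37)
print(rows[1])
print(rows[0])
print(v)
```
[6, 6, 7, 6, 37]
[6, 6, 7, 6, 37]
[6, 6, 7, 6, 37]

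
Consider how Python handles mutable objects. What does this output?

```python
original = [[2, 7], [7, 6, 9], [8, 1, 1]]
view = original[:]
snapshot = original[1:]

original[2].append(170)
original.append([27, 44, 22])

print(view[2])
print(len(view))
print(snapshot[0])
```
[8, 1, 1, 170]
3
[7, 6, 9]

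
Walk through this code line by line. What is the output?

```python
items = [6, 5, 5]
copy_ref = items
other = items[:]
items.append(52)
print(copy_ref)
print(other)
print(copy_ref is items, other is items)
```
[6, 5, 5, 52]
[6, 5, 5]
True False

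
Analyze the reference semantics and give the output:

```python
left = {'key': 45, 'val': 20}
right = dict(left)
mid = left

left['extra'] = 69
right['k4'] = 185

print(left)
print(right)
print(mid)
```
{'key': 45, 'val': 20, 'extra': 69}
{'key': 45, 'val': 20, 'k4': 185}
{'key': 45, 'val': 20, 'extra': 69}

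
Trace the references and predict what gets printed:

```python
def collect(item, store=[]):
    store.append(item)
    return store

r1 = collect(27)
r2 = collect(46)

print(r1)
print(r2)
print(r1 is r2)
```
[27, 46]
[27, 46]
True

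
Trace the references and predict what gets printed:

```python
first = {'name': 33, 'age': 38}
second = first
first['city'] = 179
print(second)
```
{'name': 33, 'age': 38, 'city': 179}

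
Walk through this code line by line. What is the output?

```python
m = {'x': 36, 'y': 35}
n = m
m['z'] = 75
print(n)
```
{'x': 36, 'y': 35, 'z': 75}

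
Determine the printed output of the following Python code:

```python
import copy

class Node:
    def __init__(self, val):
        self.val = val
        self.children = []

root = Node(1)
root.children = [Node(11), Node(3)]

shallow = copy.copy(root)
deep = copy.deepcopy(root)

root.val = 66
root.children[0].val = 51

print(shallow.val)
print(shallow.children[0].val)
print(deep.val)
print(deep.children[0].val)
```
1
51
1
11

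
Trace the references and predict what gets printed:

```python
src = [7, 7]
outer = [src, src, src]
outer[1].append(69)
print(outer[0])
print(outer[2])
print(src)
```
[7, 7, 69]
[7, 7, 69]
[7, 7, 69]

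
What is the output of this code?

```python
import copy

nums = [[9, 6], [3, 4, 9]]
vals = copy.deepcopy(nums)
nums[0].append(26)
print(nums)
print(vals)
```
[[9, 6, 26], [3, 4, 9]]
[[9, 6], [3, 4, 9]]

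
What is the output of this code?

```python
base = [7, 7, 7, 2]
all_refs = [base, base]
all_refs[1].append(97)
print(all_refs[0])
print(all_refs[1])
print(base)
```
[7, 7, 7, 2, 97]
[7, 7, 7, 2, 97]
[7, 7, 7, 2, 97]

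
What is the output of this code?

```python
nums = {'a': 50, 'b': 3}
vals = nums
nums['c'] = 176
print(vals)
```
{'a': 50, 'b': 3, 'c': 176}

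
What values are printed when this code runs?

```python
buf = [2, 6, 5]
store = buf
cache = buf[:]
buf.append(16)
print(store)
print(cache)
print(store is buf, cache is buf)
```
[2, 6, 5, 16]
[2, 6, 5]
True False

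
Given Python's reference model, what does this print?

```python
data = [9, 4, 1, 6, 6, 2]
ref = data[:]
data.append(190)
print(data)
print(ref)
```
[9, 4, 1, 6, 6, 2, 190]
[9, 4, 1, 6, 6, 2]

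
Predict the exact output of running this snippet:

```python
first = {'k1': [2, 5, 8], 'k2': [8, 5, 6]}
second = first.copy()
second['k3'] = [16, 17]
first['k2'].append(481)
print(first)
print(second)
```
{'k1': [2, 5, 8], 'k2': [8, 5, 6, 481]}
{'k1': [2, 5, 8], 'k2': [8, 5, 6, 481], 'k3': [16, 17]}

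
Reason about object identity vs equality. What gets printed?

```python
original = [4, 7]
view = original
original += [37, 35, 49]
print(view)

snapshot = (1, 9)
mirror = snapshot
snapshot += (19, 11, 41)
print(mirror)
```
[4, 7, 37, 35, 49]
(1, 9)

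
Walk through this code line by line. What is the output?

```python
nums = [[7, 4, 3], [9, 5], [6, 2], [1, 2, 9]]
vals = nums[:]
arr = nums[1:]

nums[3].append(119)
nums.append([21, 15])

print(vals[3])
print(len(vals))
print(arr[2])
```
[1, 2, 9, 119]
4
[1, 2, 9, 119]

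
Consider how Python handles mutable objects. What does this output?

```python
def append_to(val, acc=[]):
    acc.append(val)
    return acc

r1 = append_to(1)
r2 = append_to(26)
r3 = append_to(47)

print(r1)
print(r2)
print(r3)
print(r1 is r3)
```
[1, 26, 47]
[1, 26, 47]
[1, 26, 47]
True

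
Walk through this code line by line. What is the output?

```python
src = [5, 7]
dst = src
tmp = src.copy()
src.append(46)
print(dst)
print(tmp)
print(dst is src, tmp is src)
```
[5, 7, 46]
[5, 7]
True False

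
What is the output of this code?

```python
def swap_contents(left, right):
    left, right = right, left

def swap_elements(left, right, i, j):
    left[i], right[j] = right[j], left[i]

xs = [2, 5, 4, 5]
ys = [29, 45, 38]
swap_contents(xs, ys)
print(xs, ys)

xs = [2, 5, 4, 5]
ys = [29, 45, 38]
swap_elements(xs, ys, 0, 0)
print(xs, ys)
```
[2, 5, 4, 5] [29, 45, 38]
[29, 5, 4, 5] [2, 45, 38]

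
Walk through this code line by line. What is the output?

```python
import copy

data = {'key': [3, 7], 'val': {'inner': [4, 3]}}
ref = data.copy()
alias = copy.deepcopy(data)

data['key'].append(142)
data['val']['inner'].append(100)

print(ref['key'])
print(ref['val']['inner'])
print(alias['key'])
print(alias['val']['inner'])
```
[3, 7, 142]
[4, 3, 100]
[3, 7]
[4, 3]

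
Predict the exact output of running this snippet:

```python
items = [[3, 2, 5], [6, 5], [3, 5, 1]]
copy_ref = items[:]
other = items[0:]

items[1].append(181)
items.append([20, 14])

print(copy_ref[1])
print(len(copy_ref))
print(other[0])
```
[6, 5, 181]
3
[3, 2, 5]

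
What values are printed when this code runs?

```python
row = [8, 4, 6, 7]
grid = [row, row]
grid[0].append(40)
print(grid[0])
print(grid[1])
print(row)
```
[8, 4, 6, 7, 40]
[8, 4, 6, 7, 40]
[8, 4, 6, 7, 40]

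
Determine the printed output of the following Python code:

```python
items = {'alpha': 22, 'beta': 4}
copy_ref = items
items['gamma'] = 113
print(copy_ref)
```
{'alpha': 22, 'beta': 4, 'gamma': 113}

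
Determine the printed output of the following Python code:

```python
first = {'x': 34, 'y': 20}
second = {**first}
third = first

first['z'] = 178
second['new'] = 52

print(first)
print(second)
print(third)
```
{'x': 34, 'y': 20, 'z': 178}
{'x': 34, 'y': 20, 'new': 52}
{'x': 34, 'y': 20, 'z': 178}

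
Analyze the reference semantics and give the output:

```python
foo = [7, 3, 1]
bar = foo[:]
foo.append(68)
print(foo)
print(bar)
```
[7, 3, 1, 68]
[7, 3, 1]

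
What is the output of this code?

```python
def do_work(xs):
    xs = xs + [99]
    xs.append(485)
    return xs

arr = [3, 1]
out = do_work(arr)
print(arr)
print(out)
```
[3, 1]
[3, 1, 99, 485]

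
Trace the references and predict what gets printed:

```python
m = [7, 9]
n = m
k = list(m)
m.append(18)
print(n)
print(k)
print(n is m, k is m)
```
[7, 9, 18]
[7, 9]
True False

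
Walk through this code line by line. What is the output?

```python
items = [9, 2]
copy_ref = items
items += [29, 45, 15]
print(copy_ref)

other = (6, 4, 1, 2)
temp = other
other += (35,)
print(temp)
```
[9, 2, 29, 45, 15]
(6, 4, 1, 2)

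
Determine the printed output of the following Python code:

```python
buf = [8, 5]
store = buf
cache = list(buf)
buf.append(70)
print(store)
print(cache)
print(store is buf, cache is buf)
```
[8, 5, 70]
[8, 5]
True False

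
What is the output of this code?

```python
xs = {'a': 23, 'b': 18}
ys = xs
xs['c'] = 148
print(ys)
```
{'a': 23, 'b': 18, 'c': 148}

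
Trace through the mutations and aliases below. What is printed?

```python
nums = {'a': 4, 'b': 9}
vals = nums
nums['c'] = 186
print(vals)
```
{'a': 4, 'b': 9, 'c': 186}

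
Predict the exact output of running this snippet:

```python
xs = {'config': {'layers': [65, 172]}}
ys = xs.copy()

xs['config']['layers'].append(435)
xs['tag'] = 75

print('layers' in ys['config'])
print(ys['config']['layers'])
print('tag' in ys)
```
True
[65, 172, 435]
False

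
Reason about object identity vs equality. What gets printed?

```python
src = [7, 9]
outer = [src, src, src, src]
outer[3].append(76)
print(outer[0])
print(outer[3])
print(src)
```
[7, 9, 76]
[7, 9, 76]
[7, 9, 76]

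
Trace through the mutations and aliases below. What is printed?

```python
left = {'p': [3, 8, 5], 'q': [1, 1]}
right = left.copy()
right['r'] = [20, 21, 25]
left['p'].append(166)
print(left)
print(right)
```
{'p': [3, 8, 5, 166], 'q': [1, 1]}
{'p': [3, 8, 5, 166], 'q': [1, 1], 'r': [20, 21, 25]}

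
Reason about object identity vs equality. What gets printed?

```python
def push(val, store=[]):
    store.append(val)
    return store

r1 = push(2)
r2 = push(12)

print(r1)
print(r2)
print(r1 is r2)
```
[2, 12]
[2, 12]
True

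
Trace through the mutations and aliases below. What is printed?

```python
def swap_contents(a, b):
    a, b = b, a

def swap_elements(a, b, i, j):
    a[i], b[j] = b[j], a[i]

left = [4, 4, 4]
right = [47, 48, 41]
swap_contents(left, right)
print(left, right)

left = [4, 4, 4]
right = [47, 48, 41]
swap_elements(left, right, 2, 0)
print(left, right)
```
[4, 4, 4] [47, 48, 41]
[4, 4, 47] [4, 48, 41]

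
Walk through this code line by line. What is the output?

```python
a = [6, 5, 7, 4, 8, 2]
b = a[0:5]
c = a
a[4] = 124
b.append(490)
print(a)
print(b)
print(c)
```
[6, 5, 7, 4, 124, 2]
[6, 5, 7, 4, 8, 490]
[6, 5, 7, 4, 124, 2]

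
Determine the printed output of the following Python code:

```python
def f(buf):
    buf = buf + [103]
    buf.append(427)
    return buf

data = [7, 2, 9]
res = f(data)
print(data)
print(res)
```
[7, 2, 9]
[7, 2, 9, 103, 427]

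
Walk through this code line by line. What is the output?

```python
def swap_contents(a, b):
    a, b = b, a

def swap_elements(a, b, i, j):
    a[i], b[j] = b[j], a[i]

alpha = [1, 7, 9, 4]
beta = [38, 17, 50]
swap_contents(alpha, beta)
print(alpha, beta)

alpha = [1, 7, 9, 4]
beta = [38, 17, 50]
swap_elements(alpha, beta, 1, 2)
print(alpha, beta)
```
[1, 7, 9, 4] [38, 17, 50]
[1, 50, 9, 4] [38, 17, 7]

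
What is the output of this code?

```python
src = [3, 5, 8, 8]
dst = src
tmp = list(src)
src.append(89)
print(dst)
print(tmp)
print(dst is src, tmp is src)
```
[3, 5, 8, 8, 89]
[3, 5, 8, 8]
True False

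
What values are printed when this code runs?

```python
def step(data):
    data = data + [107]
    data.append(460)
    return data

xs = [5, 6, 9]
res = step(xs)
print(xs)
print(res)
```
[5, 6, 9]
[5, 6, 9, 107, 460]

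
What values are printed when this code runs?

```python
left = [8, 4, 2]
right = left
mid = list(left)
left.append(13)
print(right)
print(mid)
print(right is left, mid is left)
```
[8, 4, 2, 13]
[8, 4, 2]
True False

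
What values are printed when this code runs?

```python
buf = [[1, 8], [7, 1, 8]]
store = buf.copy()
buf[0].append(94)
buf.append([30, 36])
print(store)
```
[[1, 8, 94], [7, 1, 8]]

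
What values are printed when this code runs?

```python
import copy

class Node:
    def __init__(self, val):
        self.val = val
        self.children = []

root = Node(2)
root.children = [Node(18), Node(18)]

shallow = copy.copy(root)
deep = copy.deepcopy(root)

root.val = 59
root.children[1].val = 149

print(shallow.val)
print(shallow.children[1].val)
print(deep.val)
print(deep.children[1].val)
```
2
149
2
18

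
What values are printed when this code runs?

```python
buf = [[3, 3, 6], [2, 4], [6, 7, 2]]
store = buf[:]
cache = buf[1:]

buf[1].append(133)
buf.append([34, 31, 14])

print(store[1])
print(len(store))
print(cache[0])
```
[2, 4, 133]
3
[2, 4, 133]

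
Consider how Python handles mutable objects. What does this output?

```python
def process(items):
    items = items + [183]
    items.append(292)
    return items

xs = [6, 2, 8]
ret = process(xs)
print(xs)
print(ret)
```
[6, 2, 8]
[6, 2, 8, 183, 292]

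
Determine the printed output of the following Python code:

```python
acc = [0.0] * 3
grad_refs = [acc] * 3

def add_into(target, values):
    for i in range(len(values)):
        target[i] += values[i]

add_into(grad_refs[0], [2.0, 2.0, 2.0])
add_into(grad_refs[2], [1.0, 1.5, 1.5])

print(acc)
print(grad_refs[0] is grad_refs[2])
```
[3.0, 3.5, 3.5]
True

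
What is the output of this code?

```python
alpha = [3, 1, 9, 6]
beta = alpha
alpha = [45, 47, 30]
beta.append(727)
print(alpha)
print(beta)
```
[45, 47, 30]
[3, 1, 9, 6, 727]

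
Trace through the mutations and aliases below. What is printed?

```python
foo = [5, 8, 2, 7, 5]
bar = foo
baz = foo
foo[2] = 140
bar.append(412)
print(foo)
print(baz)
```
[5, 8, 140, 7, 5, 412]
[5, 8, 140, 7, 5, 412]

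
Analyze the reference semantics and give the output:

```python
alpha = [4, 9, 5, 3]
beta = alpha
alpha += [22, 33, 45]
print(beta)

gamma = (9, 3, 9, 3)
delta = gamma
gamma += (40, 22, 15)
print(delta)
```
[4, 9, 5, 3, 22, 33, 45]
(9, 3, 9, 3)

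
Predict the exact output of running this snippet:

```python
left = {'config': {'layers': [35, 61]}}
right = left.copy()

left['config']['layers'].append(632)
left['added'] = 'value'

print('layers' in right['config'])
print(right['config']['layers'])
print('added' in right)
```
True
[35, 61, 632]
False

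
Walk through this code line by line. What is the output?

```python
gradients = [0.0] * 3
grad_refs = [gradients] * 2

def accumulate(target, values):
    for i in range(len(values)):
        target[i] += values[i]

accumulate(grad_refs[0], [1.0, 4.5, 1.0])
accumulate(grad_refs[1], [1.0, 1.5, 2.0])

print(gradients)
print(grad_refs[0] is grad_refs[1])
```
[2.0, 6.0, 3.0]
True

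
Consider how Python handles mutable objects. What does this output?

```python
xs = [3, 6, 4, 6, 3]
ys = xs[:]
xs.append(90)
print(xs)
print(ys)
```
[3, 6, 4, 6, 3, 90]
[3, 6, 4, 6, 3]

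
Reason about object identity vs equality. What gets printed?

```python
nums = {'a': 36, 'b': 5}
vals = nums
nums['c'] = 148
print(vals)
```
{'a': 36, 'b': 5, 'c': 148}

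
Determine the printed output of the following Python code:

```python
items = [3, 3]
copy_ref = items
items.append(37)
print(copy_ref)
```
[3, 3, 37]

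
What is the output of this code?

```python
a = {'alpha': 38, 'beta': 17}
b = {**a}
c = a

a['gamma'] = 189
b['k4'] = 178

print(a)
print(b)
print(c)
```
{'alpha': 38, 'beta': 17, 'gamma': 189}
{'alpha': 38, 'beta': 17, 'k4': 178}
{'alpha': 38, 'beta': 17, 'gamma': 189}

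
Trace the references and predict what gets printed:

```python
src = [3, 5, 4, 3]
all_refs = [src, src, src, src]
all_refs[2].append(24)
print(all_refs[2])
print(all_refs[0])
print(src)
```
[3, 5, 4, 3, 24]
[3, 5, 4, 3, 24]
[3, 5, 4, 3, 24]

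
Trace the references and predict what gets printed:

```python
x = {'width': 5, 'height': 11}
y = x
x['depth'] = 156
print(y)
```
{'width': 5, 'height': 11, 'depth': 156}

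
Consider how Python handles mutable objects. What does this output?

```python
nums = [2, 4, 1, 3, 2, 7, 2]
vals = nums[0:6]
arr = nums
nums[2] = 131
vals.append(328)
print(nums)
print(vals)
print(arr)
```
[2, 4, 131, 3, 2, 7, 2]
[2, 4, 1, 3, 2, 7, 328]
[2, 4, 131, 3, 2, 7, 2]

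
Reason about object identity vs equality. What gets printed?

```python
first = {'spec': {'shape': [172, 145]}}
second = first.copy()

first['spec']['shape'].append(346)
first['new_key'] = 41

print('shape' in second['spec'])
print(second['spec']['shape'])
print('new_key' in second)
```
True
[172, 145, 346]
False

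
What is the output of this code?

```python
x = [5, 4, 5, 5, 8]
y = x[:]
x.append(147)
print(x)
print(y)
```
[5, 4, 5, 5, 8, 147]
[5, 4, 5, 5, 8]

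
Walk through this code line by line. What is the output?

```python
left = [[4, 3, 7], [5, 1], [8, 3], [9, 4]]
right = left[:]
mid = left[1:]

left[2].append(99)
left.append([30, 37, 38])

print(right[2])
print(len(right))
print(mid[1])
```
[8, 3, 99]
4
[8, 3, 99]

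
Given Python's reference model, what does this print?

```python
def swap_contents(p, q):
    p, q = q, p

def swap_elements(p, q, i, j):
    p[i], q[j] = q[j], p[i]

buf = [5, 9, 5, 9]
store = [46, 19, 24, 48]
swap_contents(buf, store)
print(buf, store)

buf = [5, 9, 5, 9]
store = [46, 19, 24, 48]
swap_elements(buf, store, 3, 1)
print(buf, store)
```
[5, 9, 5, 9] [46, 19, 24, 48]
[5, 9, 5, 19] [46, 9, 24, 48]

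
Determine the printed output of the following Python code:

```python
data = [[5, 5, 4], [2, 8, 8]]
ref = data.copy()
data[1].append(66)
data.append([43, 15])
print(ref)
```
[[5, 5, 4], [2, 8, 8, 66]]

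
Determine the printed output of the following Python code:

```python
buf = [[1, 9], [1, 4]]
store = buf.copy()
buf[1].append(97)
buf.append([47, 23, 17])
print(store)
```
[[1, 9], [1, 4, 97]]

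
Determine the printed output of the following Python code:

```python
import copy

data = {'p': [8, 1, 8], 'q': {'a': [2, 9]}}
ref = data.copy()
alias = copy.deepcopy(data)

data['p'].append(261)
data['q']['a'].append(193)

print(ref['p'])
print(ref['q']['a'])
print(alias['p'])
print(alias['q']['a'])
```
[8, 1, 8, 261]
[2, 9, 193]
[8, 1, 8]
[2, 9]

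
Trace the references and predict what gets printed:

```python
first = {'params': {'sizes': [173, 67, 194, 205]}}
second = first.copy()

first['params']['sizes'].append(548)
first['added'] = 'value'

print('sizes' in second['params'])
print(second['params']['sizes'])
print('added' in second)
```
True
[173, 67, 194, 205, 548]
False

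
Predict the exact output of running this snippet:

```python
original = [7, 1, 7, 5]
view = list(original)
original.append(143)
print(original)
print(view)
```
[7, 1, 7, 5, 143]
[7, 1, 7, 5]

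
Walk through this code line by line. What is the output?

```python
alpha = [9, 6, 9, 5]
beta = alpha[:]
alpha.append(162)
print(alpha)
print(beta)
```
[9, 6, 9, 5, 162]
[9, 6, 9, 5]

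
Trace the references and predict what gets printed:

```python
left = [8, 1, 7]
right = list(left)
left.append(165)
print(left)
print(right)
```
[8, 1, 7, 165]
[8, 1, 7]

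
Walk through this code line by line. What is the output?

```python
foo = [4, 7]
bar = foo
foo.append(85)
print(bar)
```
[4, 7, 85]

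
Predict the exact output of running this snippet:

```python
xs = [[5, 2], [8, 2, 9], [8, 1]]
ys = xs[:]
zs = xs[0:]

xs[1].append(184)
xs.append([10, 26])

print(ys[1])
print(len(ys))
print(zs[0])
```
[8, 2, 9, 184]
3
[5, 2]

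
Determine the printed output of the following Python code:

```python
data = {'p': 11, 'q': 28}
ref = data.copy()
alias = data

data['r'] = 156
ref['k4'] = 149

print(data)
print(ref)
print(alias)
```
{'p': 11, 'q': 28, 'r': 156}
{'p': 11, 'q': 28, 'k4': 149}
{'p': 11, 'q': 28, 'r': 156}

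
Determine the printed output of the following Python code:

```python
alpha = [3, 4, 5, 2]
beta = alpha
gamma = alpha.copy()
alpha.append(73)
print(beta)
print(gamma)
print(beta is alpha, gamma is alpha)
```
[3, 4, 5, 2, 73]
[3, 4, 5, 2]
True False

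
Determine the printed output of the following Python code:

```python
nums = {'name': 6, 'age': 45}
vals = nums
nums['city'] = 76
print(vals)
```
{'name': 6, 'age': 45, 'city': 76}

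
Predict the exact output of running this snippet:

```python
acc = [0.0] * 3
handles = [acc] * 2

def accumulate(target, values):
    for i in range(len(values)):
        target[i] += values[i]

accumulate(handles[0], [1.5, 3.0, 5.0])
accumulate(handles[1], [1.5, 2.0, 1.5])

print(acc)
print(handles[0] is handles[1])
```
[3.0, 5.0, 6.5]
True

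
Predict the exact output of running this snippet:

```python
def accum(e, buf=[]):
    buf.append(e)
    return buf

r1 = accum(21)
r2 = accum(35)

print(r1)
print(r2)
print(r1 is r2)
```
[21, 35]
[21, 35]
True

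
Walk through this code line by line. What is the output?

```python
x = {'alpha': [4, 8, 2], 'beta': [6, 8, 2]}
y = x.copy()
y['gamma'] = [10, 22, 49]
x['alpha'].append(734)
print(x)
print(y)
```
{'alpha': [4, 8, 2, 734], 'beta': [6, 8, 2]}
{'alpha': [4, 8, 2, 734], 'beta': [6, 8, 2], 'gamma': [10, 22, 49]}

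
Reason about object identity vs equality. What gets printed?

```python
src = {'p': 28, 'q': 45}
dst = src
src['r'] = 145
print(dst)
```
{'p': 28, 'q': 45, 'r': 145}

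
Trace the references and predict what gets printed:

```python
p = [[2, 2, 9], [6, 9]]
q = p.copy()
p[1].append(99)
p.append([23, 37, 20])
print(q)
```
[[2, 2, 9], [6, 9, 99]]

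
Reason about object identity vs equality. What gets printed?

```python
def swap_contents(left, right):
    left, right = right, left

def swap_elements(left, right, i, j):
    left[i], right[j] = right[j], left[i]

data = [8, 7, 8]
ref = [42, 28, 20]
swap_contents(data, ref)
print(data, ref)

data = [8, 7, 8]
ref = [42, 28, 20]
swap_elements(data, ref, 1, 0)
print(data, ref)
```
[8, 7, 8] [42, 28, 20]
[8, 42, 8] [7, 28, 20]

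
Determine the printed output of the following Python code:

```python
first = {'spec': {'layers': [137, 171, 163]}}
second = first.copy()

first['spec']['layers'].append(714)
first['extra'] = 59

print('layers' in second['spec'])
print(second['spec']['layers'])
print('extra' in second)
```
True
[137, 171, 163, 714]
False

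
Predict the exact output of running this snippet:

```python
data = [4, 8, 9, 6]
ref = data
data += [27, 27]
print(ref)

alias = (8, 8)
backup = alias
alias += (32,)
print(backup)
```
[4, 8, 9, 6, 27, 27]
(8, 8)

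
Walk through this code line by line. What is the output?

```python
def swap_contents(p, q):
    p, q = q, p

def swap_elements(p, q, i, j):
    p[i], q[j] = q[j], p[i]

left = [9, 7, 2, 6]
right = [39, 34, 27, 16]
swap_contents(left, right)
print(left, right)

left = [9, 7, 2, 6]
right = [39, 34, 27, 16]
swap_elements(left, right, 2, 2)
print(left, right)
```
[9, 7, 2, 6] [39, 34, 27, 16]
[9, 7, 27, 6] [39, 34, 2, 16]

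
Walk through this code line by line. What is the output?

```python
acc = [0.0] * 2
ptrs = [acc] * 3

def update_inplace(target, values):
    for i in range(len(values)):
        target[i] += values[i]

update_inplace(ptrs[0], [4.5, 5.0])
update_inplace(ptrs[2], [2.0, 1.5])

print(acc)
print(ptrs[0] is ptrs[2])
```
[6.5, 6.5]
True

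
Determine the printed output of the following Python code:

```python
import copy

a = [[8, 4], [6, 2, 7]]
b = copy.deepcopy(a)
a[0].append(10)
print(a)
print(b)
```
[[8, 4, 10], [6, 2, 7]]
[[8, 4], [6, 2, 7]]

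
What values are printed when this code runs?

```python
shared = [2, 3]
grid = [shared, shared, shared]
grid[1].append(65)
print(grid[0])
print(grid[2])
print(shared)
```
[2, 3, 65]
[2, 3, 65]
[2, 3, 65]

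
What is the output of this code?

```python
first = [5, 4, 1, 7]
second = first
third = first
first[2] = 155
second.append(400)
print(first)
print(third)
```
[5, 4, 155, 7, 400]
[5, 4, 155, 7, 400]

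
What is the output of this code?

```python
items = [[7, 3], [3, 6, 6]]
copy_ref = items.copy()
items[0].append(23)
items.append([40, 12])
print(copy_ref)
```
[[7, 3, 23], [3, 6, 6]]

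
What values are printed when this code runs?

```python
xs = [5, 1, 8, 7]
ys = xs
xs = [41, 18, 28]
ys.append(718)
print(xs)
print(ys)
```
[41, 18, 28]
[5, 1, 8, 7, 718]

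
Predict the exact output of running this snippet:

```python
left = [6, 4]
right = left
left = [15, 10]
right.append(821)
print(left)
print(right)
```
[15, 10]
[6, 4, 821]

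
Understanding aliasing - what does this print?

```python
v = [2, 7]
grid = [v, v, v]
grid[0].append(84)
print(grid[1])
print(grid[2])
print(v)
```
[2, 7, 84]
[2, 7, 84]
[2, 7, 84]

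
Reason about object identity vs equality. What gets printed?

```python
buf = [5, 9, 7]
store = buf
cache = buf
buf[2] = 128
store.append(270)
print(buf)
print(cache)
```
[5, 9, 128, 270]
[5, 9, 128, 270]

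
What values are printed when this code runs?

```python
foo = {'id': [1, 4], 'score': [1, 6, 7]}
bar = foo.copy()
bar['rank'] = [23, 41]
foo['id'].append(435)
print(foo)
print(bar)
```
{'id': [1, 4, 435], 'score': [1, 6, 7]}
{'id': [1, 4, 435], 'score': [1, 6, 7], 'rank': [23, 41]}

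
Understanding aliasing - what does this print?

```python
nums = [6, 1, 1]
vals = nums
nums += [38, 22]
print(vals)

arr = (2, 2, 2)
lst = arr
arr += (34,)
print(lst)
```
[6, 1, 1, 38, 22]
(2, 2, 2)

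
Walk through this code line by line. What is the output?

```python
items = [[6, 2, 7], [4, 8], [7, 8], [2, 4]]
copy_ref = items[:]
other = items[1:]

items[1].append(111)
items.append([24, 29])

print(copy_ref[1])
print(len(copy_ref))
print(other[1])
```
[4, 8, 111]
4
[7, 8]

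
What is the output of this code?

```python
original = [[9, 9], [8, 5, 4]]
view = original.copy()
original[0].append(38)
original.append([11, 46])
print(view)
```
[[9, 9, 38], [8, 5, 4]]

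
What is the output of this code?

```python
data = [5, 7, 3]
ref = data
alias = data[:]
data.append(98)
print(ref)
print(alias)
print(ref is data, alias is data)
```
[5, 7, 3, 98]
[5, 7, 3]
True False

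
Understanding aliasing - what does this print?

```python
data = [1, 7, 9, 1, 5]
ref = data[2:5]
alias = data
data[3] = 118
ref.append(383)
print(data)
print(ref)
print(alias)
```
[1, 7, 9, 118, 5]
[9, 1, 5, 383]
[1, 7, 9, 118, 5]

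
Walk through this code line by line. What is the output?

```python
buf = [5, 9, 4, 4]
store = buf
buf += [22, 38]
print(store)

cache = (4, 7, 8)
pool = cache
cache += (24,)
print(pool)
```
[5, 9, 4, 4, 22, 38]
(4, 7, 8)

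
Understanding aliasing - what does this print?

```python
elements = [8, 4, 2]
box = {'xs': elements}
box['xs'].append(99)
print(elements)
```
[8, 4, 2, 99]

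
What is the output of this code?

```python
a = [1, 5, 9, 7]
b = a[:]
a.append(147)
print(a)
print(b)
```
[1, 5, 9, 7, 147]
[1, 5, 9, 7]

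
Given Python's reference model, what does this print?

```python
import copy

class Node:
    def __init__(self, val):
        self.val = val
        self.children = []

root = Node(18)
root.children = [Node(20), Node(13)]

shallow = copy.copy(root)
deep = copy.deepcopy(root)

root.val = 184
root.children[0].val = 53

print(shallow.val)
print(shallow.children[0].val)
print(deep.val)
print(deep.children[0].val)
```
18
53
18
20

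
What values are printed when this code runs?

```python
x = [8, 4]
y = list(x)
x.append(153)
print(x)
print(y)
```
[8, 4, 153]
[8, 4]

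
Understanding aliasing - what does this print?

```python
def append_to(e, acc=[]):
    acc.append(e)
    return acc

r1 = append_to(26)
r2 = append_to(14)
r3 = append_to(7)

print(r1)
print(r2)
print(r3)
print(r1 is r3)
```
[26, 14, 7]
[26, 14, 7]
[26, 14, 7]
True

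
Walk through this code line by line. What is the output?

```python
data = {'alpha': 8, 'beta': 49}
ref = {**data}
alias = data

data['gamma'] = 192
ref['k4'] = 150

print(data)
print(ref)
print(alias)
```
{'alpha': 8, 'beta': 49, 'gamma': 192}
{'alpha': 8, 'beta': 49, 'k4': 150}
{'alpha': 8, 'beta': 49, 'gamma': 192}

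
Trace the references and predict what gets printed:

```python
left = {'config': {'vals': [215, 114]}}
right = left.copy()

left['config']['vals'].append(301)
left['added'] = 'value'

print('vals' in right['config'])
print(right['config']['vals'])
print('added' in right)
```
True
[215, 114, 301]
False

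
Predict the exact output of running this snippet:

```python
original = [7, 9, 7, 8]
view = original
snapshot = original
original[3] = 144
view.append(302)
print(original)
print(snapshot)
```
[7, 9, 7, 144, 302]
[7, 9, 7, 144, 302]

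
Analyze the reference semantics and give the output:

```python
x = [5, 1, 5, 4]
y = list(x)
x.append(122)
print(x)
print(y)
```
[5, 1, 5, 4, 122]
[5, 1, 5, 4]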